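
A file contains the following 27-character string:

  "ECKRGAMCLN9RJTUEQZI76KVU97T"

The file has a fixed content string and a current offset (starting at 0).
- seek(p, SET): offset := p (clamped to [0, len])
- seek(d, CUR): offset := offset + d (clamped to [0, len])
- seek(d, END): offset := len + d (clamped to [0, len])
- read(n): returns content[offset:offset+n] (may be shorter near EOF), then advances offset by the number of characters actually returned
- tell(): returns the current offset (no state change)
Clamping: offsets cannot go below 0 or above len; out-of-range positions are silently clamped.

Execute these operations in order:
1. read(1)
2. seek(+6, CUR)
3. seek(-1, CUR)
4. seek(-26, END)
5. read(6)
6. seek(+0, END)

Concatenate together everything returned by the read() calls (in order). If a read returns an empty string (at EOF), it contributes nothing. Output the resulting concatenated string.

Answer: ECKRGAM

Derivation:
After 1 (read(1)): returned 'E', offset=1
After 2 (seek(+6, CUR)): offset=7
After 3 (seek(-1, CUR)): offset=6
After 4 (seek(-26, END)): offset=1
After 5 (read(6)): returned 'CKRGAM', offset=7
After 6 (seek(+0, END)): offset=27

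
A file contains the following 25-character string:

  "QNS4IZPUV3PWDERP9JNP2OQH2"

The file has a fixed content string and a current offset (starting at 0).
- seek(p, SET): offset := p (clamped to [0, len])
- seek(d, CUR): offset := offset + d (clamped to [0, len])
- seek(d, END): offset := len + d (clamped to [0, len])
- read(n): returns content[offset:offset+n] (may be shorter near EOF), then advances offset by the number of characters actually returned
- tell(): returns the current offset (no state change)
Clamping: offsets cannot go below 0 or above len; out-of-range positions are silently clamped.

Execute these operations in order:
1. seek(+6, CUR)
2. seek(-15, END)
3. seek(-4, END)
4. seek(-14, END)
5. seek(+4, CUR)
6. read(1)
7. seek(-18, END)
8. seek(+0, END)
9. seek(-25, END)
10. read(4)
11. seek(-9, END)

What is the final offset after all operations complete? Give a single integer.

Answer: 16

Derivation:
After 1 (seek(+6, CUR)): offset=6
After 2 (seek(-15, END)): offset=10
After 3 (seek(-4, END)): offset=21
After 4 (seek(-14, END)): offset=11
After 5 (seek(+4, CUR)): offset=15
After 6 (read(1)): returned 'P', offset=16
After 7 (seek(-18, END)): offset=7
After 8 (seek(+0, END)): offset=25
After 9 (seek(-25, END)): offset=0
After 10 (read(4)): returned 'QNS4', offset=4
After 11 (seek(-9, END)): offset=16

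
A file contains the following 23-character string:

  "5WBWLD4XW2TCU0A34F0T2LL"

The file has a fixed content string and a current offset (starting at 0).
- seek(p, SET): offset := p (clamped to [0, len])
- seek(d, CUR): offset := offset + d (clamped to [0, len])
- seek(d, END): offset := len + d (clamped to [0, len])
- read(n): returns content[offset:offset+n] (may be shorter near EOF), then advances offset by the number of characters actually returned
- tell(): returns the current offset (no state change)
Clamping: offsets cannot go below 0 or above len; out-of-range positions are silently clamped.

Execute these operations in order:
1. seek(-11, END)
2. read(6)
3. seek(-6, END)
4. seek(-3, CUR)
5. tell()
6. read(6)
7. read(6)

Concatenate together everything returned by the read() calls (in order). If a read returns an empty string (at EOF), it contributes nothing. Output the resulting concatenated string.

Answer: U0A34FA34F0T2LL

Derivation:
After 1 (seek(-11, END)): offset=12
After 2 (read(6)): returned 'U0A34F', offset=18
After 3 (seek(-6, END)): offset=17
After 4 (seek(-3, CUR)): offset=14
After 5 (tell()): offset=14
After 6 (read(6)): returned 'A34F0T', offset=20
After 7 (read(6)): returned '2LL', offset=23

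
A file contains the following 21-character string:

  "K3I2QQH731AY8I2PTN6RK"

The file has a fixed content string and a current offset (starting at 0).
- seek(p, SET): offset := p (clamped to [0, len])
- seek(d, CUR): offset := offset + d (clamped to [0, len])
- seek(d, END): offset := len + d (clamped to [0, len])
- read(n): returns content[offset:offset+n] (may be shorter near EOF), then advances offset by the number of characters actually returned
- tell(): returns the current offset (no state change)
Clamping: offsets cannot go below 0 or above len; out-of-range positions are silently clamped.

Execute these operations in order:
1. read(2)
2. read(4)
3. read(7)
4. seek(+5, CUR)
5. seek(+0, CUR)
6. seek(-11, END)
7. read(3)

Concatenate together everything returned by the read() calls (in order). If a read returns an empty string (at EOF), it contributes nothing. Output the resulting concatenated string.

Answer: K3I2QQH731AY8AY8

Derivation:
After 1 (read(2)): returned 'K3', offset=2
After 2 (read(4)): returned 'I2QQ', offset=6
After 3 (read(7)): returned 'H731AY8', offset=13
After 4 (seek(+5, CUR)): offset=18
After 5 (seek(+0, CUR)): offset=18
After 6 (seek(-11, END)): offset=10
After 7 (read(3)): returned 'AY8', offset=13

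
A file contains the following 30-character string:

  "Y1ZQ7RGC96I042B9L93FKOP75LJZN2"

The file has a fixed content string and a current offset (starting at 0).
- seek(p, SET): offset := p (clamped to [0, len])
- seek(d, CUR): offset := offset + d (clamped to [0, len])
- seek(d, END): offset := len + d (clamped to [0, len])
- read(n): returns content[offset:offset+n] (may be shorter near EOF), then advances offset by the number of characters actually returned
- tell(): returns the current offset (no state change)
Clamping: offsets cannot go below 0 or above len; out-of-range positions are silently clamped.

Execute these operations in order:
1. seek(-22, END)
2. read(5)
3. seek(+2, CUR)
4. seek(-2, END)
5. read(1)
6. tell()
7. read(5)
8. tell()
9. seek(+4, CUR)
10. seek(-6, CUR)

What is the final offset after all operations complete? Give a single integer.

Answer: 24

Derivation:
After 1 (seek(-22, END)): offset=8
After 2 (read(5)): returned '96I04', offset=13
After 3 (seek(+2, CUR)): offset=15
After 4 (seek(-2, END)): offset=28
After 5 (read(1)): returned 'N', offset=29
After 6 (tell()): offset=29
After 7 (read(5)): returned '2', offset=30
After 8 (tell()): offset=30
After 9 (seek(+4, CUR)): offset=30
After 10 (seek(-6, CUR)): offset=24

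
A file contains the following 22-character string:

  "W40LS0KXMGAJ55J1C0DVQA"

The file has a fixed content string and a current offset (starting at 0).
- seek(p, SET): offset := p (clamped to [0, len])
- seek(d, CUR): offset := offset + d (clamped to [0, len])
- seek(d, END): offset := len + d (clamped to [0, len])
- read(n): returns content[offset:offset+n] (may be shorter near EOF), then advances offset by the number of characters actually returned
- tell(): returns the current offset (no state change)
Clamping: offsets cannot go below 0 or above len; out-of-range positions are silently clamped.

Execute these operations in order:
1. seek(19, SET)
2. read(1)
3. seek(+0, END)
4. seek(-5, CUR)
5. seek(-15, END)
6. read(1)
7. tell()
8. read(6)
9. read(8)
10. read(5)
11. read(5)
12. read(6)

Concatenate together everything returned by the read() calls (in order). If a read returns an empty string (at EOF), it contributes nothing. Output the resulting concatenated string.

After 1 (seek(19, SET)): offset=19
After 2 (read(1)): returned 'V', offset=20
After 3 (seek(+0, END)): offset=22
After 4 (seek(-5, CUR)): offset=17
After 5 (seek(-15, END)): offset=7
After 6 (read(1)): returned 'X', offset=8
After 7 (tell()): offset=8
After 8 (read(6)): returned 'MGAJ55', offset=14
After 9 (read(8)): returned 'J1C0DVQA', offset=22
After 10 (read(5)): returned '', offset=22
After 11 (read(5)): returned '', offset=22
After 12 (read(6)): returned '', offset=22

Answer: VXMGAJ55J1C0DVQA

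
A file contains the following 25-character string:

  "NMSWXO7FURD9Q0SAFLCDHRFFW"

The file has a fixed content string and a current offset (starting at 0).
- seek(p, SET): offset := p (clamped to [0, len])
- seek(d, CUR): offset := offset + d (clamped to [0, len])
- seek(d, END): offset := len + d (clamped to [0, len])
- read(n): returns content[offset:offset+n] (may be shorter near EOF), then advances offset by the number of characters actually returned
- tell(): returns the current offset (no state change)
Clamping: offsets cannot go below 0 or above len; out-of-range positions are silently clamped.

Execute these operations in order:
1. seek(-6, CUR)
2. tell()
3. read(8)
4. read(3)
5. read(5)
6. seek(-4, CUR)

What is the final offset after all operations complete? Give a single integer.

After 1 (seek(-6, CUR)): offset=0
After 2 (tell()): offset=0
After 3 (read(8)): returned 'NMSWXO7F', offset=8
After 4 (read(3)): returned 'URD', offset=11
After 5 (read(5)): returned '9Q0SA', offset=16
After 6 (seek(-4, CUR)): offset=12

Answer: 12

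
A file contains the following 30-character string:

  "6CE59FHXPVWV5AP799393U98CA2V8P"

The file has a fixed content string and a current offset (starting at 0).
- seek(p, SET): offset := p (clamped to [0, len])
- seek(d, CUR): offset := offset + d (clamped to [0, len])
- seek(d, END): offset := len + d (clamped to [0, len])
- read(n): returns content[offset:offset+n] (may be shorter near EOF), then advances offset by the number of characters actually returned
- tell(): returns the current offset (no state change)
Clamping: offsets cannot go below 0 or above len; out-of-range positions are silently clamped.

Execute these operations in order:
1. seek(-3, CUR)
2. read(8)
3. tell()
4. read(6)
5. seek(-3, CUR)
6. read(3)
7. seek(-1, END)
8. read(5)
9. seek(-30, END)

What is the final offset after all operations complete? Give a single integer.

After 1 (seek(-3, CUR)): offset=0
After 2 (read(8)): returned '6CE59FHX', offset=8
After 3 (tell()): offset=8
After 4 (read(6)): returned 'PVWV5A', offset=14
After 5 (seek(-3, CUR)): offset=11
After 6 (read(3)): returned 'V5A', offset=14
After 7 (seek(-1, END)): offset=29
After 8 (read(5)): returned 'P', offset=30
After 9 (seek(-30, END)): offset=0

Answer: 0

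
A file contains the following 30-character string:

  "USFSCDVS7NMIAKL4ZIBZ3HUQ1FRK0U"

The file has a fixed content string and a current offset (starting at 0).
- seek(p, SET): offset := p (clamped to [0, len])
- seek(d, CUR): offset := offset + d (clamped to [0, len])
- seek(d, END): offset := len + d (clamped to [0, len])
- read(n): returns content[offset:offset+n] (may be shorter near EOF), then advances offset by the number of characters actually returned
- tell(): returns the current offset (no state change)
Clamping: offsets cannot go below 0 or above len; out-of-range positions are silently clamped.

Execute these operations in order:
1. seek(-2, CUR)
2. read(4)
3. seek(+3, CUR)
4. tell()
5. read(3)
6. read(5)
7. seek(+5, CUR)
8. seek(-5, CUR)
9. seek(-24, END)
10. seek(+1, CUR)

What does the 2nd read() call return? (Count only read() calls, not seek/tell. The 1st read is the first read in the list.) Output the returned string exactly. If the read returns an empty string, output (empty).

After 1 (seek(-2, CUR)): offset=0
After 2 (read(4)): returned 'USFS', offset=4
After 3 (seek(+3, CUR)): offset=7
After 4 (tell()): offset=7
After 5 (read(3)): returned 'S7N', offset=10
After 6 (read(5)): returned 'MIAKL', offset=15
After 7 (seek(+5, CUR)): offset=20
After 8 (seek(-5, CUR)): offset=15
After 9 (seek(-24, END)): offset=6
After 10 (seek(+1, CUR)): offset=7

Answer: S7N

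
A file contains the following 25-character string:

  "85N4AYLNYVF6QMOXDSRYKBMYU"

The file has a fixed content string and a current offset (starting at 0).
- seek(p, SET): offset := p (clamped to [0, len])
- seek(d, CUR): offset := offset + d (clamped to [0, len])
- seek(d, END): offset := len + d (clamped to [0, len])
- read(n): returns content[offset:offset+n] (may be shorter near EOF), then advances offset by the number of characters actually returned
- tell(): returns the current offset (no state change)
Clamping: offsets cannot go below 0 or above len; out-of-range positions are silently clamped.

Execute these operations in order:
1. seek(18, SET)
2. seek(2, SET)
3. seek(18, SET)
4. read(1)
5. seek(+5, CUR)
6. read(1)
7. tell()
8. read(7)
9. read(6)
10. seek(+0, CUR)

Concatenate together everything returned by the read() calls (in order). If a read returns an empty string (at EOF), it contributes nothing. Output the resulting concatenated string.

After 1 (seek(18, SET)): offset=18
After 2 (seek(2, SET)): offset=2
After 3 (seek(18, SET)): offset=18
After 4 (read(1)): returned 'R', offset=19
After 5 (seek(+5, CUR)): offset=24
After 6 (read(1)): returned 'U', offset=25
After 7 (tell()): offset=25
After 8 (read(7)): returned '', offset=25
After 9 (read(6)): returned '', offset=25
After 10 (seek(+0, CUR)): offset=25

Answer: RU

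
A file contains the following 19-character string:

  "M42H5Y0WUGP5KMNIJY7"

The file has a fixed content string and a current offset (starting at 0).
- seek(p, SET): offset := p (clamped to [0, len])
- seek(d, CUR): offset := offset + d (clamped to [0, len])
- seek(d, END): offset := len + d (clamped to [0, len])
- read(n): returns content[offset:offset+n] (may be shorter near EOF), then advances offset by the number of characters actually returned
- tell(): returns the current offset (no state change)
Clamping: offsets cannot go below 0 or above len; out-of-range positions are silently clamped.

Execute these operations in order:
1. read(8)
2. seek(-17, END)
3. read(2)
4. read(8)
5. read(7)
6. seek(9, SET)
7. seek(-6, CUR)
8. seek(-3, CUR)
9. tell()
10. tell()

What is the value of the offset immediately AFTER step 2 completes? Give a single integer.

Answer: 2

Derivation:
After 1 (read(8)): returned 'M42H5Y0W', offset=8
After 2 (seek(-17, END)): offset=2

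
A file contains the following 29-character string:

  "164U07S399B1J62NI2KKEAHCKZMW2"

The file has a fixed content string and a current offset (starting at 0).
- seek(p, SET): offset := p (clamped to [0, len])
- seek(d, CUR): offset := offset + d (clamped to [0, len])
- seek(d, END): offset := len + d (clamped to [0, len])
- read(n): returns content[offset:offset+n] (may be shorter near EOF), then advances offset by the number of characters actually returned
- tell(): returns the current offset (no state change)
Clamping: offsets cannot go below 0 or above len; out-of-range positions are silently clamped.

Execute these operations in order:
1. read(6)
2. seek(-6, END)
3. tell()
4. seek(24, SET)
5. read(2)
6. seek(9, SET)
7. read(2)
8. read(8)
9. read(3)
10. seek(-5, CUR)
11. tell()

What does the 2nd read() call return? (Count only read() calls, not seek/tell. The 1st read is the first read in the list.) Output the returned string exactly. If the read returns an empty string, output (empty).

Answer: KZ

Derivation:
After 1 (read(6)): returned '164U07', offset=6
After 2 (seek(-6, END)): offset=23
After 3 (tell()): offset=23
After 4 (seek(24, SET)): offset=24
After 5 (read(2)): returned 'KZ', offset=26
After 6 (seek(9, SET)): offset=9
After 7 (read(2)): returned '9B', offset=11
After 8 (read(8)): returned '1J62NI2K', offset=19
After 9 (read(3)): returned 'KEA', offset=22
After 10 (seek(-5, CUR)): offset=17
After 11 (tell()): offset=17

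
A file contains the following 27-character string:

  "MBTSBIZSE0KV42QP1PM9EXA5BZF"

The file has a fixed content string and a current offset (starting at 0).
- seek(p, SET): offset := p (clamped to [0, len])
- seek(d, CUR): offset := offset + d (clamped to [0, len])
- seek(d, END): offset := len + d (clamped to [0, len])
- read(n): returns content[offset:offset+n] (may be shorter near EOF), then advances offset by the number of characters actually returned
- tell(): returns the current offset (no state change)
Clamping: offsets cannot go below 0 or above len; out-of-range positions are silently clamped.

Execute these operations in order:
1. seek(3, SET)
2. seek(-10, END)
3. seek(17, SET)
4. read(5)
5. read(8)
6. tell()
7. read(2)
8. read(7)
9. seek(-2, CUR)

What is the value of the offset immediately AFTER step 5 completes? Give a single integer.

Answer: 27

Derivation:
After 1 (seek(3, SET)): offset=3
After 2 (seek(-10, END)): offset=17
After 3 (seek(17, SET)): offset=17
After 4 (read(5)): returned 'PM9EX', offset=22
After 5 (read(8)): returned 'A5BZF', offset=27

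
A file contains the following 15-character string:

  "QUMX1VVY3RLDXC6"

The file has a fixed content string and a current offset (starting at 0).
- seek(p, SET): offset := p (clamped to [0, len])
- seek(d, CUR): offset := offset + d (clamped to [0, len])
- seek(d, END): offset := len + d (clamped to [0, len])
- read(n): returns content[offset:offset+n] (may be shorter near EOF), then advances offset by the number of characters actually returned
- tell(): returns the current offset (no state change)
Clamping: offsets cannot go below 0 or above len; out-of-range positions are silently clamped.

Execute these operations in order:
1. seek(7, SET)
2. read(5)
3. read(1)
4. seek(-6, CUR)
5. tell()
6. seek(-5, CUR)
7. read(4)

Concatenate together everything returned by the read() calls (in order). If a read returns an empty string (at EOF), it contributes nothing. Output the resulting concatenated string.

Answer: Y3RLDXMX1V

Derivation:
After 1 (seek(7, SET)): offset=7
After 2 (read(5)): returned 'Y3RLD', offset=12
After 3 (read(1)): returned 'X', offset=13
After 4 (seek(-6, CUR)): offset=7
After 5 (tell()): offset=7
After 6 (seek(-5, CUR)): offset=2
After 7 (read(4)): returned 'MX1V', offset=6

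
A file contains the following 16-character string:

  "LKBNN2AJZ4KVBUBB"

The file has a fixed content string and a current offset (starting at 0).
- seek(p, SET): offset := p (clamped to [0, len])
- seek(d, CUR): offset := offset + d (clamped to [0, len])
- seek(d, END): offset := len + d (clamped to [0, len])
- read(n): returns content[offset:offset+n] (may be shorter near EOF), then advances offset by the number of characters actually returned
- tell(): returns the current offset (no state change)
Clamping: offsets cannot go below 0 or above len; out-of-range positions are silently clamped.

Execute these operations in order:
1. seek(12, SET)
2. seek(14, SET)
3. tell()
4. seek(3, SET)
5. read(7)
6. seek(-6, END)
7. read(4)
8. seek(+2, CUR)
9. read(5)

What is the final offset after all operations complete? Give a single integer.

Answer: 16

Derivation:
After 1 (seek(12, SET)): offset=12
After 2 (seek(14, SET)): offset=14
After 3 (tell()): offset=14
After 4 (seek(3, SET)): offset=3
After 5 (read(7)): returned 'NN2AJZ4', offset=10
After 6 (seek(-6, END)): offset=10
After 7 (read(4)): returned 'KVBU', offset=14
After 8 (seek(+2, CUR)): offset=16
After 9 (read(5)): returned '', offset=16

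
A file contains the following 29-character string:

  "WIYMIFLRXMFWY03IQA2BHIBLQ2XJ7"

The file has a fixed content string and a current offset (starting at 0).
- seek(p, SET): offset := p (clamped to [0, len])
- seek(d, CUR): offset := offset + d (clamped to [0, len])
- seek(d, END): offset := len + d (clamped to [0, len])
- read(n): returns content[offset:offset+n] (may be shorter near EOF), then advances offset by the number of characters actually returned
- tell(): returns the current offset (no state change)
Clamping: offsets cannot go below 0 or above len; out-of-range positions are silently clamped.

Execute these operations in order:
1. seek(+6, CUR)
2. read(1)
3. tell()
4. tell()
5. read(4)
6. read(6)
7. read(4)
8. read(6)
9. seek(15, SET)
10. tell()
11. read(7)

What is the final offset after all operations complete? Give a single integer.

After 1 (seek(+6, CUR)): offset=6
After 2 (read(1)): returned 'L', offset=7
After 3 (tell()): offset=7
After 4 (tell()): offset=7
After 5 (read(4)): returned 'RXMF', offset=11
After 6 (read(6)): returned 'WY03IQ', offset=17
After 7 (read(4)): returned 'A2BH', offset=21
After 8 (read(6)): returned 'IBLQ2X', offset=27
After 9 (seek(15, SET)): offset=15
After 10 (tell()): offset=15
After 11 (read(7)): returned 'IQA2BHI', offset=22

Answer: 22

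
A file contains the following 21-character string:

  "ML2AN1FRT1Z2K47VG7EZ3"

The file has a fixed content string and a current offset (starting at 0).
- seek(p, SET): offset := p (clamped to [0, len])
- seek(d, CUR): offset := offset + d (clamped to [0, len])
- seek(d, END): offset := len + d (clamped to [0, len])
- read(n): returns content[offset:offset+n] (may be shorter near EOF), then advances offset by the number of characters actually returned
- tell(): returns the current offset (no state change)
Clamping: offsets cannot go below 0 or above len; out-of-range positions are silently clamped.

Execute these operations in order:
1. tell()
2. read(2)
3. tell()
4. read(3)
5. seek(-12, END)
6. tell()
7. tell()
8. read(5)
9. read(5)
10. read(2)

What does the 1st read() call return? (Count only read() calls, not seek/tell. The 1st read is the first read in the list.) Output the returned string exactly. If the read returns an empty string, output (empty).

After 1 (tell()): offset=0
After 2 (read(2)): returned 'ML', offset=2
After 3 (tell()): offset=2
After 4 (read(3)): returned '2AN', offset=5
After 5 (seek(-12, END)): offset=9
After 6 (tell()): offset=9
After 7 (tell()): offset=9
After 8 (read(5)): returned '1Z2K4', offset=14
After 9 (read(5)): returned '7VG7E', offset=19
After 10 (read(2)): returned 'Z3', offset=21

Answer: ML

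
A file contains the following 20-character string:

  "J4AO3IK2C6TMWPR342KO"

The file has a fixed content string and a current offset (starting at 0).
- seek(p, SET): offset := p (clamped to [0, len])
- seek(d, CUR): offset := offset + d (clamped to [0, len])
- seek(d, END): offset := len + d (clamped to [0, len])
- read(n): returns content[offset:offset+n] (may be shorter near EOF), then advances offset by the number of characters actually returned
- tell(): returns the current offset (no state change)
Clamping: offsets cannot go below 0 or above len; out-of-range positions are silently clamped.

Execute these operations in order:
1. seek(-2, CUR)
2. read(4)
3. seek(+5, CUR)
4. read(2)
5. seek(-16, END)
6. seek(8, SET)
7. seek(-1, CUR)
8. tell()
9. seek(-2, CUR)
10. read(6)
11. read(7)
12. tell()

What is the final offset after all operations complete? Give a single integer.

After 1 (seek(-2, CUR)): offset=0
After 2 (read(4)): returned 'J4AO', offset=4
After 3 (seek(+5, CUR)): offset=9
After 4 (read(2)): returned '6T', offset=11
After 5 (seek(-16, END)): offset=4
After 6 (seek(8, SET)): offset=8
After 7 (seek(-1, CUR)): offset=7
After 8 (tell()): offset=7
After 9 (seek(-2, CUR)): offset=5
After 10 (read(6)): returned 'IK2C6T', offset=11
After 11 (read(7)): returned 'MWPR342', offset=18
After 12 (tell()): offset=18

Answer: 18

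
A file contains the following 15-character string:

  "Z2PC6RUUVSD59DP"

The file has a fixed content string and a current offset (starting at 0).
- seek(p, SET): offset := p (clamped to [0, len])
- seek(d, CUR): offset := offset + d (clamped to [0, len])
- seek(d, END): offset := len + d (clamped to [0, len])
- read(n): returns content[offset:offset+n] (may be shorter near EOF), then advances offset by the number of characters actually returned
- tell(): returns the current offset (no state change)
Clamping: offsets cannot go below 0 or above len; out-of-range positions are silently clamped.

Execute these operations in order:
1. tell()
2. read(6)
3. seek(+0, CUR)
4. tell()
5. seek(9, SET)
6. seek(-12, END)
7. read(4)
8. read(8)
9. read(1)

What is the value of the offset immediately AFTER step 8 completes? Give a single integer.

After 1 (tell()): offset=0
After 2 (read(6)): returned 'Z2PC6R', offset=6
After 3 (seek(+0, CUR)): offset=6
After 4 (tell()): offset=6
After 5 (seek(9, SET)): offset=9
After 6 (seek(-12, END)): offset=3
After 7 (read(4)): returned 'C6RU', offset=7
After 8 (read(8)): returned 'UVSD59DP', offset=15

Answer: 15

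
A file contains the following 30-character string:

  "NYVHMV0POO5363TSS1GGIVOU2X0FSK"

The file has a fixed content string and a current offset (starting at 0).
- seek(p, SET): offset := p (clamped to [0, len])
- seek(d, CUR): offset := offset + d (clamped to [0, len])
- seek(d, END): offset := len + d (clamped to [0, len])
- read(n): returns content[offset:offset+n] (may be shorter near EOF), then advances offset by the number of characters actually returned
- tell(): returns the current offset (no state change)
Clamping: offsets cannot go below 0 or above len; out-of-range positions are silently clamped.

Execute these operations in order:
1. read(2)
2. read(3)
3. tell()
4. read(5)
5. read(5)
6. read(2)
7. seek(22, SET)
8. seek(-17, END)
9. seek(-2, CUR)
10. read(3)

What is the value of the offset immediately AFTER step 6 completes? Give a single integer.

Answer: 17

Derivation:
After 1 (read(2)): returned 'NY', offset=2
After 2 (read(3)): returned 'VHM', offset=5
After 3 (tell()): offset=5
After 4 (read(5)): returned 'V0POO', offset=10
After 5 (read(5)): returned '5363T', offset=15
After 6 (read(2)): returned 'SS', offset=17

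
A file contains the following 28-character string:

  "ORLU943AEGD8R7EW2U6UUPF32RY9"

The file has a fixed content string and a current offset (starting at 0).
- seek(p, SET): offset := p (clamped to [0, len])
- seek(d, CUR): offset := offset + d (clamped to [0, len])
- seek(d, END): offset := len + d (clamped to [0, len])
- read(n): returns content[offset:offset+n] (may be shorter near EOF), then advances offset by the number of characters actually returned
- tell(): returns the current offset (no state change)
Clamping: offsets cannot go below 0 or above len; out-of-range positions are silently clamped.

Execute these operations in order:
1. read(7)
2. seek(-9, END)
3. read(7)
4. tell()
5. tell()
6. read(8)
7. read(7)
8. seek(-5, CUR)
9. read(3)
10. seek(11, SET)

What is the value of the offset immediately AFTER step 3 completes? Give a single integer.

After 1 (read(7)): returned 'ORLU943', offset=7
After 2 (seek(-9, END)): offset=19
After 3 (read(7)): returned 'UUPF32R', offset=26

Answer: 26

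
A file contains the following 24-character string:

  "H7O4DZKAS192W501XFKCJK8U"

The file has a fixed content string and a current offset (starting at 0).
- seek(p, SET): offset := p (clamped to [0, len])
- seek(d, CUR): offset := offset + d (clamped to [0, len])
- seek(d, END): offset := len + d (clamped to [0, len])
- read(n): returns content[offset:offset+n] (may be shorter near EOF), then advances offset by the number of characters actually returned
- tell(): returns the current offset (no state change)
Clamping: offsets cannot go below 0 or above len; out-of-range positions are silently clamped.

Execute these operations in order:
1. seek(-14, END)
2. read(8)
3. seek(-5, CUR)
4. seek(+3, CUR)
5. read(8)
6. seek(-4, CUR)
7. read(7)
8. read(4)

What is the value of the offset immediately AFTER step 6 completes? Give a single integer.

Answer: 20

Derivation:
After 1 (seek(-14, END)): offset=10
After 2 (read(8)): returned '92W501XF', offset=18
After 3 (seek(-5, CUR)): offset=13
After 4 (seek(+3, CUR)): offset=16
After 5 (read(8)): returned 'XFKCJK8U', offset=24
After 6 (seek(-4, CUR)): offset=20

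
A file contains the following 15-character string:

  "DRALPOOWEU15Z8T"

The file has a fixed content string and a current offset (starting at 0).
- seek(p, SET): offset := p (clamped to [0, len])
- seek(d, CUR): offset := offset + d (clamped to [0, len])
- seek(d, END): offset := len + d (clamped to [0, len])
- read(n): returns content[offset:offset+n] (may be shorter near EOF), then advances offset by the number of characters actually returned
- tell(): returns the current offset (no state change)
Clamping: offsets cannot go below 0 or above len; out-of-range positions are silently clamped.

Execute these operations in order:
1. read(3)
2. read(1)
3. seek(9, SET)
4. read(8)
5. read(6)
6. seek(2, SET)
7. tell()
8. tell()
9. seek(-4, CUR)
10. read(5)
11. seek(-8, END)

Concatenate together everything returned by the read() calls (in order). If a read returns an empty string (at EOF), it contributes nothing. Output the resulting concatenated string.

After 1 (read(3)): returned 'DRA', offset=3
After 2 (read(1)): returned 'L', offset=4
After 3 (seek(9, SET)): offset=9
After 4 (read(8)): returned 'U15Z8T', offset=15
After 5 (read(6)): returned '', offset=15
After 6 (seek(2, SET)): offset=2
After 7 (tell()): offset=2
After 8 (tell()): offset=2
After 9 (seek(-4, CUR)): offset=0
After 10 (read(5)): returned 'DRALP', offset=5
After 11 (seek(-8, END)): offset=7

Answer: DRALU15Z8TDRALP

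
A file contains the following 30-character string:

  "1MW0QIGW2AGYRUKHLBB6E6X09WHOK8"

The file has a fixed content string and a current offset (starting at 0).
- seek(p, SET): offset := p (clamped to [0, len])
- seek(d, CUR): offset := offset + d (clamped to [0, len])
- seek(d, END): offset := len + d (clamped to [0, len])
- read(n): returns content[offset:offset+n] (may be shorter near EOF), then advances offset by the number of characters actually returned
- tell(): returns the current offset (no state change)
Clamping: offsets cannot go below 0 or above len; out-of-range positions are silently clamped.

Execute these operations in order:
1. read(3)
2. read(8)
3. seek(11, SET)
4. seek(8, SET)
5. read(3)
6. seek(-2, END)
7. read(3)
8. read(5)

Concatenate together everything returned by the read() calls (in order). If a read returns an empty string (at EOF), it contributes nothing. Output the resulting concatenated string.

After 1 (read(3)): returned '1MW', offset=3
After 2 (read(8)): returned '0QIGW2AG', offset=11
After 3 (seek(11, SET)): offset=11
After 4 (seek(8, SET)): offset=8
After 5 (read(3)): returned '2AG', offset=11
After 6 (seek(-2, END)): offset=28
After 7 (read(3)): returned 'K8', offset=30
After 8 (read(5)): returned '', offset=30

Answer: 1MW0QIGW2AG2AGK8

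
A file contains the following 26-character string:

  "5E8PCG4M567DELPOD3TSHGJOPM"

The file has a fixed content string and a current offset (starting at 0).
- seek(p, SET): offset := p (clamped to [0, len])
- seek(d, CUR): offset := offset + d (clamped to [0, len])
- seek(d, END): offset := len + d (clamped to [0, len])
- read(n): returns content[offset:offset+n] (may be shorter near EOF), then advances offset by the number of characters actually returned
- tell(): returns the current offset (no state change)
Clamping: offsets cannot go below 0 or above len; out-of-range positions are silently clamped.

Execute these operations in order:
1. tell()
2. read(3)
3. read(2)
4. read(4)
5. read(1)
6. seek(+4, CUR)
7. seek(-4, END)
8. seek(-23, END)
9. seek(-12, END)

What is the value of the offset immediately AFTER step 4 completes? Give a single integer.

After 1 (tell()): offset=0
After 2 (read(3)): returned '5E8', offset=3
After 3 (read(2)): returned 'PC', offset=5
After 4 (read(4)): returned 'G4M5', offset=9

Answer: 9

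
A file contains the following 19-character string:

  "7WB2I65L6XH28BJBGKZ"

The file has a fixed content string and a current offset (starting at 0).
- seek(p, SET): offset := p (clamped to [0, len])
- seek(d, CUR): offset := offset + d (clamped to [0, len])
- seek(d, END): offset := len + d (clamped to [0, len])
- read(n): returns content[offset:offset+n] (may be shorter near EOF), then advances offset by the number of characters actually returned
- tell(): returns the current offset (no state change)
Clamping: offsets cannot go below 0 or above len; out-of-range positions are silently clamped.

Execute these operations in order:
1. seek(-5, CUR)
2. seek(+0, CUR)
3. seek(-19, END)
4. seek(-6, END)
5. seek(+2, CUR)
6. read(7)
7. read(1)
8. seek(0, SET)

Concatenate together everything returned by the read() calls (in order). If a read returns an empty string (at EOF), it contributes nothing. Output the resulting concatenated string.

Answer: BGKZ

Derivation:
After 1 (seek(-5, CUR)): offset=0
After 2 (seek(+0, CUR)): offset=0
After 3 (seek(-19, END)): offset=0
After 4 (seek(-6, END)): offset=13
After 5 (seek(+2, CUR)): offset=15
After 6 (read(7)): returned 'BGKZ', offset=19
After 7 (read(1)): returned '', offset=19
After 8 (seek(0, SET)): offset=0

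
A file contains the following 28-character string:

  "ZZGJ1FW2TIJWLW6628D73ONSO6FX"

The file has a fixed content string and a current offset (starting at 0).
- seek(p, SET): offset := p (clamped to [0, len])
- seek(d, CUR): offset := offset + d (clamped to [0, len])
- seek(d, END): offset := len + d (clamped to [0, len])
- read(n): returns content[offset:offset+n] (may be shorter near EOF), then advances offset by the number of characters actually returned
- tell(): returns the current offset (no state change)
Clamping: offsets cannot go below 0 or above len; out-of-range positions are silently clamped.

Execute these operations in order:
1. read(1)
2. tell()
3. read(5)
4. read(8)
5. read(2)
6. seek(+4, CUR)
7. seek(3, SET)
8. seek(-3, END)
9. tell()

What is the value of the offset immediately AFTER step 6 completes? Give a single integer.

Answer: 20

Derivation:
After 1 (read(1)): returned 'Z', offset=1
After 2 (tell()): offset=1
After 3 (read(5)): returned 'ZGJ1F', offset=6
After 4 (read(8)): returned 'W2TIJWLW', offset=14
After 5 (read(2)): returned '66', offset=16
After 6 (seek(+4, CUR)): offset=20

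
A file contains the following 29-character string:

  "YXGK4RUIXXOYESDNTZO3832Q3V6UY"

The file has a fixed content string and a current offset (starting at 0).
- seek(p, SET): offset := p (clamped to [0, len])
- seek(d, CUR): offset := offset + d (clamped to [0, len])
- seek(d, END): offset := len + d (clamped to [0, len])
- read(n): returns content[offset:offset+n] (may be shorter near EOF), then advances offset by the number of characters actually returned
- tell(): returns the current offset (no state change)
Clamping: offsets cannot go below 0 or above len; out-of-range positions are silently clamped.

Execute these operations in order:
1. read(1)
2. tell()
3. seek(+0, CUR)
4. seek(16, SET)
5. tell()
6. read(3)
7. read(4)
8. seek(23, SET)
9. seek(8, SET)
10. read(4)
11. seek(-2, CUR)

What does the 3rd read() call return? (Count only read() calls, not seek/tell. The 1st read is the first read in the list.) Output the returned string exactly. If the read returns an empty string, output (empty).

After 1 (read(1)): returned 'Y', offset=1
After 2 (tell()): offset=1
After 3 (seek(+0, CUR)): offset=1
After 4 (seek(16, SET)): offset=16
After 5 (tell()): offset=16
After 6 (read(3)): returned 'TZO', offset=19
After 7 (read(4)): returned '3832', offset=23
After 8 (seek(23, SET)): offset=23
After 9 (seek(8, SET)): offset=8
After 10 (read(4)): returned 'XXOY', offset=12
After 11 (seek(-2, CUR)): offset=10

Answer: 3832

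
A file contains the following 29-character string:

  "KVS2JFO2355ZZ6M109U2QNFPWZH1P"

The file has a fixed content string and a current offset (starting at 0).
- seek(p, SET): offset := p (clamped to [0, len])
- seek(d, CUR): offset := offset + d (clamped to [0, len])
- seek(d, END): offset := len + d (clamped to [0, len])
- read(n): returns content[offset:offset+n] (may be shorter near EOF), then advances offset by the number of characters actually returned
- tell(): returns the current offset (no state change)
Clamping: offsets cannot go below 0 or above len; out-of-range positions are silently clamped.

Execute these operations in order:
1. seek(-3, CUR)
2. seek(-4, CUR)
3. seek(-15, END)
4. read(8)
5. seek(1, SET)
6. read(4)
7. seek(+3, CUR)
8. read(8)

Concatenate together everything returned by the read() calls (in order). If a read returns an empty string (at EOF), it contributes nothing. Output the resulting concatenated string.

Answer: M109U2QNVS2J355ZZ6M1

Derivation:
After 1 (seek(-3, CUR)): offset=0
After 2 (seek(-4, CUR)): offset=0
After 3 (seek(-15, END)): offset=14
After 4 (read(8)): returned 'M109U2QN', offset=22
After 5 (seek(1, SET)): offset=1
After 6 (read(4)): returned 'VS2J', offset=5
After 7 (seek(+3, CUR)): offset=8
After 8 (read(8)): returned '355ZZ6M1', offset=16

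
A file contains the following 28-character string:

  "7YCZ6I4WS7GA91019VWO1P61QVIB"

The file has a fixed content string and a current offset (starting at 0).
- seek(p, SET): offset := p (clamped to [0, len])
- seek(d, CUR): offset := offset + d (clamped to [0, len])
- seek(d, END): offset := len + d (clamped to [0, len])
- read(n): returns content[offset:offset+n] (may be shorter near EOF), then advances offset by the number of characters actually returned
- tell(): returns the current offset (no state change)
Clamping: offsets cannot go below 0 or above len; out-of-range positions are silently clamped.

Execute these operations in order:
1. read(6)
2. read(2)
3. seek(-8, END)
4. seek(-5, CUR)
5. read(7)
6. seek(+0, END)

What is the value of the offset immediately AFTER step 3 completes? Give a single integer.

Answer: 20

Derivation:
After 1 (read(6)): returned '7YCZ6I', offset=6
After 2 (read(2)): returned '4W', offset=8
After 3 (seek(-8, END)): offset=20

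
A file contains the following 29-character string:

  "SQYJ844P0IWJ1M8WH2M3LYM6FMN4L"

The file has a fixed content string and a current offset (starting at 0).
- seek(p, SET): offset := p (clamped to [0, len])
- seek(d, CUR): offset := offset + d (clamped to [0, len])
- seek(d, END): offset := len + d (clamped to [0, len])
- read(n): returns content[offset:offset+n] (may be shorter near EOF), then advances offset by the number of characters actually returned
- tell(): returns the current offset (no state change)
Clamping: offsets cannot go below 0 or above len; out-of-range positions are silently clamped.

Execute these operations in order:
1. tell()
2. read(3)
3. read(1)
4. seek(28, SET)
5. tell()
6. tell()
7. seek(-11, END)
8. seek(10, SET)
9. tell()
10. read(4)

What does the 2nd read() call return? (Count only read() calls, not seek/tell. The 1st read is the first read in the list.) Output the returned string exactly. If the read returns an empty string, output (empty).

After 1 (tell()): offset=0
After 2 (read(3)): returned 'SQY', offset=3
After 3 (read(1)): returned 'J', offset=4
After 4 (seek(28, SET)): offset=28
After 5 (tell()): offset=28
After 6 (tell()): offset=28
After 7 (seek(-11, END)): offset=18
After 8 (seek(10, SET)): offset=10
After 9 (tell()): offset=10
After 10 (read(4)): returned 'WJ1M', offset=14

Answer: J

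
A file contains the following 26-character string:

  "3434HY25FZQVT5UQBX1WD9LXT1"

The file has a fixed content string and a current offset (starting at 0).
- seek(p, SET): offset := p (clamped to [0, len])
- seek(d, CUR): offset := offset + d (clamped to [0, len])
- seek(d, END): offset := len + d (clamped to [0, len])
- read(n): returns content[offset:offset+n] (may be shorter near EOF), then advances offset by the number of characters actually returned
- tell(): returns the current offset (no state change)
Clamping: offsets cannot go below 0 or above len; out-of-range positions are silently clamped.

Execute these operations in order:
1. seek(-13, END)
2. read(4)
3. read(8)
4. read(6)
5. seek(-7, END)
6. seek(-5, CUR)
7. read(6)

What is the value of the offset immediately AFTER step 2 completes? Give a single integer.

Answer: 17

Derivation:
After 1 (seek(-13, END)): offset=13
After 2 (read(4)): returned '5UQB', offset=17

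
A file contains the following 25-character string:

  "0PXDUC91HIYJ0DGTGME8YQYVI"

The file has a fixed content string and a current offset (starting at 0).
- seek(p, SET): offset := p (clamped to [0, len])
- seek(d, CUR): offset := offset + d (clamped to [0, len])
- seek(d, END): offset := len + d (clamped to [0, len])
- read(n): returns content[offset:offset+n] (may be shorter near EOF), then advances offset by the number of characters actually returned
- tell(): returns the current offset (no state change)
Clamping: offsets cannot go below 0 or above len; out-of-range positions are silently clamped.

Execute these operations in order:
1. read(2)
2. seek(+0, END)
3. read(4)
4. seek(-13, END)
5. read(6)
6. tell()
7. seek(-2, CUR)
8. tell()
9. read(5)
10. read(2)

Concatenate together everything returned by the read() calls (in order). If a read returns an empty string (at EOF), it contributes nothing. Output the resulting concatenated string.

After 1 (read(2)): returned '0P', offset=2
After 2 (seek(+0, END)): offset=25
After 3 (read(4)): returned '', offset=25
After 4 (seek(-13, END)): offset=12
After 5 (read(6)): returned '0DGTGM', offset=18
After 6 (tell()): offset=18
After 7 (seek(-2, CUR)): offset=16
After 8 (tell()): offset=16
After 9 (read(5)): returned 'GME8Y', offset=21
After 10 (read(2)): returned 'QY', offset=23

Answer: 0P0DGTGMGME8YQY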